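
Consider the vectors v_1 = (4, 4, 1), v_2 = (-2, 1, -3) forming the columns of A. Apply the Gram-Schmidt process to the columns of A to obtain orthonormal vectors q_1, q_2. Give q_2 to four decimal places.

v_1 = (4, 4, 1); ‖v_1‖ = 5.7446, so q_1 = (0.6963, 0.6963, 0.1741).
q_1·v_2 = 0.6963·(-2) + 0.6963·1 + 0.1741·(-3) = -1.2185.
u_2 = v_2 + 1.2185·q_1 = (-1.1515, 1.8485, -2.7879).
‖u_2‖ = 3.5377, so q_2 = (-0.3255, 0.5225, -0.7881).

q_2 = (-0.3255, 0.5225, -0.7881)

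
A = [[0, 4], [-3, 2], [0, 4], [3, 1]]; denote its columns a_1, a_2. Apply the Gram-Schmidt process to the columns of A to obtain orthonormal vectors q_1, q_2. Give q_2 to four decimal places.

q_2 = (0.6621, 0.2483, 0.6621, 0.2483)

q_1 = a_1/‖a_1‖ = (0, -3, 0, 3)/4.2426 = (0.0000, -0.7071, 0.0000, 0.7071).
r_{12} = q_1·a_2 = -0.7071.
u_2 = a_2 + 0.7071·q_1 = (4.0000, 1.5000, 4.0000, 1.5000).
‖u_2‖ = 6.0415, so q_2 = (0.6621, 0.2483, 0.6621, 0.2483).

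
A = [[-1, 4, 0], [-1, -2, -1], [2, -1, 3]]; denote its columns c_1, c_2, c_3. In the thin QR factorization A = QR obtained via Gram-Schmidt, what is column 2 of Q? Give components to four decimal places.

q_2 = (0.7785, -0.6228, 0.0778)

c_1 = (-1, -1, 2); ‖c_1‖ = 2.4495, so q_1 = (-0.4082, -0.4082, 0.8165).
q_1·c_2 = (-0.4082)·4 + (-0.4082)·(-2) + 0.8165·(-1) = -1.6330.
u_2 = c_2 + 1.6330·q_1 = (3.3333, -2.6667, 0.3333).
‖u_2‖ = 4.2817, so q_2 = (0.7785, -0.6228, 0.0778).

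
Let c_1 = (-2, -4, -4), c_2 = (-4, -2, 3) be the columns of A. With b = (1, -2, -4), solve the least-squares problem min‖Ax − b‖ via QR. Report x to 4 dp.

x = (0.6673, -0.5058)

c_1 = (-2, -4, -4); ‖c_1‖ = 6.0000, so q_1 = (-0.3333, -0.6667, -0.6667).
q_1·c_2 = (-0.3333)·(-4) + (-0.6667)·(-2) + (-0.6667)·3 = 0.6667.
u_2 = c_2 − 0.6667·q_1 = (-3.7778, -1.5556, 3.4444).
‖u_2‖ = 5.3437, so q_2 = (-0.7070, -0.2911, 0.6446).
Qᵀb = (3.6667, -2.7031).
Back-substitute: x_2 = -2.7031/5.3437 = -0.5058.
x_1 = (3.6667 − 0.6667·(-0.5058))/6.0000 = 0.6673.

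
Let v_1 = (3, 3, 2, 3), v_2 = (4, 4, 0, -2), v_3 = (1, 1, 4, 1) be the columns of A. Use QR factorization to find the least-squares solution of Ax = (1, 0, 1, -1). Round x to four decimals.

x = (-0.3000, 0.2500, 0.4000)

v_1 = (3, 3, 2, 3); ‖v_1‖ = 5.5678, so e_1 = (0.5388, 0.5388, 0.3592, 0.5388).
e_1·v_2 = 0.5388·4 + 0.5388·4 + 0.3592·0 + 0.5388·(-2) = 3.2329.
u_2 = v_2 − 3.2329·e_1 = (2.2581, 2.2581, -1.1613, -3.7419).
‖u_2‖ = 5.0545, so e_2 = (0.4467, 0.4467, -0.2298, -0.7403).
e_1·v_3 = 0.5388·1 + 0.5388·1 + 0.3592·4 + 0.5388·1 = 3.0533; e_2·v_3 = 0.4467·1 + 0.4467·1 + (-0.2298)·4 + (-0.7403)·1 = -0.7658.
u_3 = v_3 − 3.0533·e_1 + 0.7658·e_2 = (-0.3030, -0.3030, 2.7273, -1.2121).
‖u_3‖ = 3.0151, so e_3 = (-0.1005, -0.1005, 0.9045, -0.4020).
Qᵀb = (0.3592, 0.9573, 1.2060).
Back-substitute: x_3 = 1.2060/3.0151 = 0.4000.
x_2 = (0.9573 + 0.7658·0.4000)/5.0545 = 0.2500.
x_1 = (0.3592 − 3.2329·0.2500 − 3.0533·0.4000)/5.5678 = -0.3000.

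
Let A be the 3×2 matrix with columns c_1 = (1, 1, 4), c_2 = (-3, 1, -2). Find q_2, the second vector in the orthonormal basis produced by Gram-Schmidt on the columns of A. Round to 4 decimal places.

q_2 = (-0.8412, 0.5353, 0.0765)

c_1 = (1, 1, 4); ‖c_1‖ = 4.2426, so q_1 = (0.2357, 0.2357, 0.9428).
q_1·c_2 = 0.2357·(-3) + 0.2357·1 + 0.9428·(-2) = -2.3570.
u_2 = c_2 + 2.3570·q_1 = (-2.4444, 1.5556, 0.2222).
‖u_2‖ = 2.9059, so q_2 = (-0.8412, 0.5353, 0.0765).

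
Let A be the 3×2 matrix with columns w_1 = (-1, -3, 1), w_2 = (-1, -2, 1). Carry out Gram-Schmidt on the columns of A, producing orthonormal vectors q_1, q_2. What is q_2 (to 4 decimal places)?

q_2 = (-0.6396, 0.4264, 0.6396)

w_1 = (-1, -3, 1); ‖w_1‖ = 3.3166, so q_1 = (-0.3015, -0.9045, 0.3015).
q_1·w_2 = (-0.3015)·(-1) + (-0.9045)·(-2) + 0.3015·1 = 2.4121.
u_2 = w_2 − 2.4121·q_1 = (-0.2727, 0.1818, 0.2727).
‖u_2‖ = 0.4264, so q_2 = (-0.6396, 0.4264, 0.6396).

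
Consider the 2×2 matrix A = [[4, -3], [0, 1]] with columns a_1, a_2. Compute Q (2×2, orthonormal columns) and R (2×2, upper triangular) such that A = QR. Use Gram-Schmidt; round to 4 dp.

a_1 = (4, 0); ‖a_1‖ = 4.0000, so e_1 = (1.0000, 0.0000).
e_1·a_2 = 1.0000·(-3) + 0.0000·1 = -3.0000.
u_2 = a_2 + 3.0000·e_1 = (0.0000, 1.0000).
‖u_2‖ = 1.0000, so e_2 = (0.0000, 1.0000).

Q = [[1.0000, 0.0000], [0.0000, 1.0000]], R = [[4.0000, -3.0000], [0.0000, 1.0000]]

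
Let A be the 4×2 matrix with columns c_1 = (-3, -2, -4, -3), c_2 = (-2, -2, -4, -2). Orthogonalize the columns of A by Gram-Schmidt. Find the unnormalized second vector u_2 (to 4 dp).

u_2 = (0.5263, -0.3158, -0.6316, 0.5263)

e_1 = c_1/‖c_1‖ = (-3, -2, -4, -3)/6.1644 = (-0.4867, -0.3244, -0.6489, -0.4867).
r_{12} = e_1·c_2 = 5.1911.
u_2 = c_2 − 5.1911·e_1 = (0.5263, -0.3158, -0.6316, 0.5263).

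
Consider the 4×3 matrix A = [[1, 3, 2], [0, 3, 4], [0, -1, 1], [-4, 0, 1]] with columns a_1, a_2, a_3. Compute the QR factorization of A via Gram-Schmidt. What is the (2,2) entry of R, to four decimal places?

r_{22} = 4.2977

a_1 = (1, 0, 0, -4); ‖a_1‖ = 4.1231, so q_1 = (0.2425, 0.0000, 0.0000, -0.9701).
q_1·a_2 = 0.2425·3 + 0.0000·3 + 0.0000·(-1) + (-0.9701)·0 = 0.7276.
u_2 = a_2 − 0.7276·q_1 = (2.8235, 3.0000, -1.0000, 0.7059).
r_{22} = ‖u_2‖ = 4.2977.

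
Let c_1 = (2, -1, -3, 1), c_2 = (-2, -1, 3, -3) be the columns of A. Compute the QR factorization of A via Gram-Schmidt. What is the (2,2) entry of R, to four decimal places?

c_1 = (2, -1, -3, 1); ‖c_1‖ = 3.8730, so q_1 = (0.5164, -0.2582, -0.7746, 0.2582).
q_1·c_2 = 0.5164·(-2) + (-0.2582)·(-1) + (-0.7746)·3 + 0.2582·(-3) = -3.8730.
u_2 = c_2 + 3.8730·q_1 = (0.0000, -2.0000, 0.0000, -2.0000).
r_{22} = ‖u_2‖ = 2.8284.

r_{22} = 2.8284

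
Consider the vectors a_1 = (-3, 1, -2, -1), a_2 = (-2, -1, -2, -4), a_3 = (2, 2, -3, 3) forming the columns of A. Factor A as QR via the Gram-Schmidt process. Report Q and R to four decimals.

Q = [[-0.7746, 0.1619, 0.5560], [0.2582, -0.5037, 0.1346], [-0.5164, -0.0720, -0.8146], [-0.2582, -0.8455, 0.0956]], R = [[3.8730, 3.3566, -0.2582], [0.0000, 3.7059, -3.0043], [0.0000, 0.0000, 4.1119]]

a_1 = (-3, 1, -2, -1); ‖a_1‖ = 3.8730, so q_1 = (-0.7746, 0.2582, -0.5164, -0.2582).
q_1·a_2 = (-0.7746)·(-2) + 0.2582·(-1) + (-0.5164)·(-2) + (-0.2582)·(-4) = 3.3566.
u_2 = a_2 − 3.3566·q_1 = (0.6000, -1.8667, -0.2667, -3.1333).
‖u_2‖ = 3.7059, so q_2 = (0.1619, -0.5037, -0.0720, -0.8455).
q_1·a_3 = (-0.7746)·2 + 0.2582·2 + (-0.5164)·(-3) + (-0.2582)·3 = -0.2582; q_2·a_3 = 0.1619·2 + (-0.5037)·2 + (-0.0720)·(-3) + (-0.8455)·3 = -3.0043.
u_3 = a_3 + 0.2582·q_1 + 3.0043·q_2 = (2.2864, 0.5534, -3.3495, 0.3932).
‖u_3‖ = 4.1119, so q_3 = (0.5560, 0.1346, -0.8146, 0.0956).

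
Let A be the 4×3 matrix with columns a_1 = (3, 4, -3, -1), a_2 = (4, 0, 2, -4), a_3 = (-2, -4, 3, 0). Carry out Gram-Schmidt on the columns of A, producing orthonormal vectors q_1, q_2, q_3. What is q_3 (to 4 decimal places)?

a_1 = (3, 4, -3, -1); ‖a_1‖ = 5.9161, so q_1 = (0.5071, 0.6761, -0.5071, -0.1690).
q_1·a_2 = 0.5071·4 + 0.6761·0 + (-0.5071)·2 + (-0.1690)·(-4) = 1.6903.
u_2 = a_2 − 1.6903·q_1 = (3.1429, -1.1429, 2.8571, -3.7143).
‖u_2‖ = 5.7570, so q_2 = (0.5459, -0.1985, 0.4963, -0.6452).
q_1·a_3 = 0.5071·(-2) + 0.6761·(-4) + (-0.5071)·3 + (-0.1690)·0 = -5.2400; q_2·a_3 = 0.5459·(-2) + (-0.1985)·(-4) + 0.4963·3 + (-0.6452)·0 = 1.1911.
u_3 = a_3 + 5.2400·q_1 − 1.1911·q_2 = (0.0069, -0.2207, -0.2483, -0.1172).
‖u_3‖ = 0.3523, so q_3 = (0.0196, -0.6264, -0.7047, -0.3328).

q_3 = (0.0196, -0.6264, -0.7047, -0.3328)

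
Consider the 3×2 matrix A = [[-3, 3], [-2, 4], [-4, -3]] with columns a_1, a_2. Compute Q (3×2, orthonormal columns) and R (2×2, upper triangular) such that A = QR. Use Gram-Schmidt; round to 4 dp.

a_1 = (-3, -2, -4); ‖a_1‖ = 5.3852, so e_1 = (-0.5571, -0.3714, -0.7428).
e_1·a_2 = (-0.5571)·3 + (-0.3714)·4 + (-0.7428)·(-3) = -0.9285.
u_2 = a_2 + 0.9285·e_1 = (2.4828, 3.6552, -3.6897).
‖u_2‖ = 5.7566, so e_2 = (0.4313, 0.6350, -0.6409).

Q = [[-0.5571, 0.4313], [-0.3714, 0.6350], [-0.7428, -0.6409]], R = [[5.3852, -0.9285], [0.0000, 5.7566]]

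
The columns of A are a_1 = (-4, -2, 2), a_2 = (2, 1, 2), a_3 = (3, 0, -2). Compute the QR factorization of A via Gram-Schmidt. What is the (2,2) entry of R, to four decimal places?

r_{22} = 2.7386

a_1 = (-4, -2, 2); ‖a_1‖ = 4.8990, so e_1 = (-0.8165, -0.4082, 0.4082).
e_1·a_2 = (-0.8165)·2 + (-0.4082)·1 + 0.4082·2 = -1.2247.
u_2 = a_2 + 1.2247·e_1 = (1.0000, 0.5000, 2.5000).
r_{22} = ‖u_2‖ = 2.7386.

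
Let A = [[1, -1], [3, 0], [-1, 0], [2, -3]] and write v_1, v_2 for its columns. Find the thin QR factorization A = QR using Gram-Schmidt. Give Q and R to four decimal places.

v_1 = (1, 3, -1, 2); ‖v_1‖ = 3.8730, so e_1 = (0.2582, 0.7746, -0.2582, 0.5164).
e_1·v_2 = 0.2582·(-1) + 0.7746·0 + (-0.2582)·0 + 0.5164·(-3) = -1.8074.
u_2 = v_2 + 1.8074·e_1 = (-0.5333, 1.4000, -0.4667, -2.0667).
‖u_2‖ = 2.5949, so e_2 = (-0.2055, 0.5395, -0.1798, -0.7964).

Q = [[0.2582, -0.2055], [0.7746, 0.5395], [-0.2582, -0.1798], [0.5164, -0.7964]], R = [[3.8730, -1.8074], [0.0000, 2.5949]]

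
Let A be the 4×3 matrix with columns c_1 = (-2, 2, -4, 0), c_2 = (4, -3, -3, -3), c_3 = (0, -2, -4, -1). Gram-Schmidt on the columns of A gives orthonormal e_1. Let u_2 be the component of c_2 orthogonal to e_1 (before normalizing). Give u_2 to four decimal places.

u_2 = (3.8333, -2.8333, -3.3333, -3.0000)

e_1 = c_1/‖c_1‖ = (-2, 2, -4, 0)/4.8990 = (-0.4082, 0.4082, -0.8165, 0.0000).
r_{12} = e_1·c_2 = -0.4082.
u_2 = c_2 + 0.4082·e_1 = (3.8333, -2.8333, -3.3333, -3.0000).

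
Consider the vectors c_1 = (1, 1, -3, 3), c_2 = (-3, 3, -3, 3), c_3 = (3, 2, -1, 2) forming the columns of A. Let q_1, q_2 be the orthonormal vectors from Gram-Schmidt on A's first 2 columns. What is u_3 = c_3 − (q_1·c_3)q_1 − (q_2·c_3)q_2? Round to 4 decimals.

c_1 = (1, 1, -3, 3); ‖c_1‖ = 4.4721, so q_1 = (0.2236, 0.2236, -0.6708, 0.6708).
q_1·c_2 = 0.2236·(-3) + 0.2236·3 + (-0.6708)·(-3) + 0.6708·3 = 4.0249.
u_2 = c_2 − 4.0249·q_1 = (-3.9000, 2.1000, -0.3000, 0.3000).
‖u_2‖ = 4.4497, so q_2 = (-0.8765, 0.4719, -0.0674, 0.0674).
q_1·c_3 = 0.2236·3 + 0.2236·2 + (-0.6708)·(-1) + 0.6708·2 = 3.1305; q_2·c_3 = (-0.8765)·3 + 0.4719·2 + (-0.0674)·(-1) + 0.0674·2 = -1.4832.
u_3 = c_3 − 3.1305·q_1 + 1.4832·q_2 = (1.0000, 2.0000, 1.0000, 0.0000).

u_3 = (1.0000, 2.0000, 1.0000, 0.0000)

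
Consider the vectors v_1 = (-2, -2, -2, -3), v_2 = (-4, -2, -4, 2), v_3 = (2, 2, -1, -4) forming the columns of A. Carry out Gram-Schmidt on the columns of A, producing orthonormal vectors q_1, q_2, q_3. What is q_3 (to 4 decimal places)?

q_1 = v_1/‖v_1‖ = (-2, -2, -2, -3)/4.5826 = (-0.4364, -0.4364, -0.4364, -0.6547).
r_{12} = q_1·v_2 = 3.0551.
u_2 = v_2 − 3.0551·q_1 = (-2.6667, -0.6667, -2.6667, 4.0000).
‖u_2‖ = 5.5377, so q_2 = (-0.4815, -0.1204, -0.4815, 0.7223).
r_{13} = q_1·v_3 = 1.3093; r_{23} = q_2·v_3 = -3.6116.
u_3 = v_3 − 1.3093·q_1 + 3.6116·q_2 = (0.8323, 2.1366, -2.1677, -0.5342).
‖u_3‖ = 3.2003, so q_3 = (0.2601, 0.6676, -0.6773, -0.1669).

q_3 = (0.2601, 0.6676, -0.6773, -0.1669)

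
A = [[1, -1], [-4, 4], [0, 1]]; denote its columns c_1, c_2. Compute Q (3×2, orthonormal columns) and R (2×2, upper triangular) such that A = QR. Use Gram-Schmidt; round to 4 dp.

Q = [[0.2425, 0.0000], [-0.9701, 0.0000], [0.0000, 1.0000]], R = [[4.1231, -4.1231], [0.0000, 1.0000]]

c_1 = (1, -4, 0); ‖c_1‖ = 4.1231, so q_1 = (0.2425, -0.9701, 0.0000).
q_1·c_2 = 0.2425·(-1) + (-0.9701)·4 + 0.0000·1 = -4.1231.
u_2 = c_2 + 4.1231·q_1 = (0.0000, 0.0000, 1.0000).
‖u_2‖ = 1.0000, so q_2 = (0.0000, 0.0000, 1.0000).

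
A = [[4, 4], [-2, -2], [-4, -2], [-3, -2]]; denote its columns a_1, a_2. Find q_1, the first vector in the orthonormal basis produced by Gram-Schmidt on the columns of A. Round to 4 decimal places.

q_1 = (0.5963, -0.2981, -0.5963, -0.4472)

a_1 = (4, -2, -4, -3); ‖a_1‖ = 6.7082, so q_1 = (0.5963, -0.2981, -0.5963, -0.4472).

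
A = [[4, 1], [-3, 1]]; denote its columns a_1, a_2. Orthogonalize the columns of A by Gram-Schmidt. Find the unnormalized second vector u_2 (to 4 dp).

u_2 = (0.8400, 1.1200)

e_1 = a_1/‖a_1‖ = (4, -3)/5.0000 = (0.8000, -0.6000).
r_{12} = e_1·a_2 = 0.2000.
u_2 = a_2 − 0.2000·e_1 = (0.8400, 1.1200).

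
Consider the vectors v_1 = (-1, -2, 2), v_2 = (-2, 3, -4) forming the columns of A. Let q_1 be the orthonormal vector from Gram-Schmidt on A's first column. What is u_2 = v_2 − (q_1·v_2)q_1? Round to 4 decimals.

v_1 = (-1, -2, 2); ‖v_1‖ = 3.0000, so q_1 = (-0.3333, -0.6667, 0.6667).
q_1·v_2 = (-0.3333)·(-2) + (-0.6667)·3 + 0.6667·(-4) = -4.0000.
u_2 = v_2 + 4.0000·q_1 = (-3.3333, 0.3333, -1.3333).

u_2 = (-3.3333, 0.3333, -1.3333)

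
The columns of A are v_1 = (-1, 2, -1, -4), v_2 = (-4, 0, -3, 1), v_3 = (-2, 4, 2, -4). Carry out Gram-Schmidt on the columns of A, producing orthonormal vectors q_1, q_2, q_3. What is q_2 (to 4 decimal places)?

q_1 = v_1/‖v_1‖ = (-1, 2, -1, -4)/4.6904 = (-0.2132, 0.4264, -0.2132, -0.8528).
r_{12} = q_1·v_2 = 0.6396.
u_2 = v_2 − 0.6396·q_1 = (-3.8636, -0.2727, -2.8636, 1.5455).
‖u_2‖ = 5.0587, so q_2 = (-0.7638, -0.0539, -0.5661, 0.3055).

q_2 = (-0.7638, -0.0539, -0.5661, 0.3055)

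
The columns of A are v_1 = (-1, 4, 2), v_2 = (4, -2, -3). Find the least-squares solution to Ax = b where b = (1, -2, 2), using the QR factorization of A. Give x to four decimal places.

x = (-0.3825, -0.1684)

e_1 = v_1/‖v_1‖ = (-1, 4, 2)/4.5826 = (-0.2182, 0.8729, 0.4364).
r_{12} = e_1·v_2 = -3.9279.
u_2 = v_2 + 3.9279·e_1 = (3.1429, 1.4286, -1.2857).
‖u_2‖ = 3.6839, so e_2 = (0.8531, 0.3878, -0.3490).
Qᵀb = (-1.0911, -0.6205).
Back-substitute: x_2 = -0.6205/3.6839 = -0.1684.
x_1 = (-1.0911 + 3.9279·(-0.1684))/4.5826 = -0.3825.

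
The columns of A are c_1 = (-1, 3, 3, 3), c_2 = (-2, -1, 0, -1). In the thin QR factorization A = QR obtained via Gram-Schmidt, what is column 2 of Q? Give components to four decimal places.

e_1 = c_1/‖c_1‖ = (-1, 3, 3, 3)/5.2915 = (-0.1890, 0.5669, 0.5669, 0.5669).
r_{12} = e_1·c_2 = -0.7559.
u_2 = c_2 + 0.7559·e_1 = (-2.1429, -0.5714, 0.4286, -0.5714).
‖u_2‖ = 2.3299, so e_2 = (-0.9197, -0.2453, 0.1839, -0.2453).

e_2 = (-0.9197, -0.2453, 0.1839, -0.2453)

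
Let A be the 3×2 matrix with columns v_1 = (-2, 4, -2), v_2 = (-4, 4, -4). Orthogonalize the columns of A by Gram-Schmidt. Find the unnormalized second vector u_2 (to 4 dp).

q_1 = v_1/‖v_1‖ = (-2, 4, -2)/4.8990 = (-0.4082, 0.8165, -0.4082).
r_{12} = q_1·v_2 = 6.5320.
u_2 = v_2 − 6.5320·q_1 = (-1.3333, -1.3333, -1.3333).

u_2 = (-1.3333, -1.3333, -1.3333)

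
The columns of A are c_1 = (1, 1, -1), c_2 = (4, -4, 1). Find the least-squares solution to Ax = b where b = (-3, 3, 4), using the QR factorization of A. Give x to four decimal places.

x = (-1.5510, -0.6531)

q_1 = c_1/‖c_1‖ = (1, 1, -1)/1.7321 = (0.5774, 0.5774, -0.5774).
r_{12} = q_1·c_2 = -0.5774.
u_2 = c_2 + 0.5774·q_1 = (4.3333, -3.6667, 0.6667).
‖u_2‖ = 5.7155, so q_2 = (0.7582, -0.6415, 0.1166).
Qᵀb = (-2.3094, -3.7326).
Back-substitute: x_2 = -3.7326/5.7155 = -0.6531.
x_1 = (-2.3094 + 0.5774·(-0.6531))/1.7321 = -1.5510.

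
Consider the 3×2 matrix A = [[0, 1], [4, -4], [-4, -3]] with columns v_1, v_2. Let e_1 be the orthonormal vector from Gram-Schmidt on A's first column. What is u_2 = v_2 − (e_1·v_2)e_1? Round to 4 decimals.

u_2 = (1.0000, -3.5000, -3.5000)

e_1 = v_1/‖v_1‖ = (0, 4, -4)/5.6569 = (0.0000, 0.7071, -0.7071).
r_{12} = e_1·v_2 = -0.7071.
u_2 = v_2 + 0.7071·e_1 = (1.0000, -3.5000, -3.5000).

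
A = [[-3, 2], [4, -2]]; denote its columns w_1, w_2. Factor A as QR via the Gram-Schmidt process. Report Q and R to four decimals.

Q = [[-0.6000, 0.8000], [0.8000, 0.6000]], R = [[5.0000, -2.8000], [0.0000, 0.4000]]

w_1 = (-3, 4); ‖w_1‖ = 5.0000, so e_1 = (-0.6000, 0.8000).
e_1·w_2 = (-0.6000)·2 + 0.8000·(-2) = -2.8000.
u_2 = w_2 + 2.8000·e_1 = (0.3200, 0.2400).
‖u_2‖ = 0.4000, so e_2 = (0.8000, 0.6000).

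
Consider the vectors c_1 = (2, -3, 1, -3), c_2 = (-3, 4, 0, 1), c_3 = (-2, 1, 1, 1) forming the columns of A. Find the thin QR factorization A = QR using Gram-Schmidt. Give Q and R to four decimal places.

Q = [[0.4170, -0.4493, -0.4826], [-0.6255, 0.4826, -0.4493], [0.2085, 0.3495, 0.6657], [-0.6255, -0.6657, 0.3495]], R = [[4.7958, -4.3788, -1.8766], [0.0000, 2.6127, 1.0650], [0.0000, 0.0000, 1.5310]]

c_1 = (2, -3, 1, -3); ‖c_1‖ = 4.7958, so q_1 = (0.4170, -0.6255, 0.2085, -0.6255).
q_1·c_2 = 0.4170·(-3) + (-0.6255)·4 + 0.2085·0 + (-0.6255)·1 = -4.3788.
u_2 = c_2 + 4.3788·q_1 = (-1.1739, 1.2609, 0.9130, -1.7391).
‖u_2‖ = 2.6127, so q_2 = (-0.4493, 0.4826, 0.3495, -0.6657).
q_1·c_3 = 0.4170·(-2) + (-0.6255)·1 + 0.2085·1 + (-0.6255)·1 = -1.8766; q_2·c_3 = (-0.4493)·(-2) + 0.4826·1 + 0.3495·1 + (-0.6657)·1 = 1.0650.
u_3 = c_3 + 1.8766·q_1 − 1.0650·q_2 = (-0.7389, -0.6879, 1.0191, 0.5350).
‖u_3‖ = 1.5310, so q_3 = (-0.4826, -0.4493, 0.6657, 0.3495).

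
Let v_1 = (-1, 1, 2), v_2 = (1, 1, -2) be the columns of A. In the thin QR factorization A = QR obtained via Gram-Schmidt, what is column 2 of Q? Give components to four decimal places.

v_1 = (-1, 1, 2); ‖v_1‖ = 2.4495, so q_1 = (-0.4082, 0.4082, 0.8165).
q_1·v_2 = (-0.4082)·1 + 0.4082·1 + 0.8165·(-2) = -1.6330.
u_2 = v_2 + 1.6330·q_1 = (0.3333, 1.6667, -0.6667).
‖u_2‖ = 1.8257, so q_2 = (0.1826, 0.9129, -0.3651).

q_2 = (0.1826, 0.9129, -0.3651)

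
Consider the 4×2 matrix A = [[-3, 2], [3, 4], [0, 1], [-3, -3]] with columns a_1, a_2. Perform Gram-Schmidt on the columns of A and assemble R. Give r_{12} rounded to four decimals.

r_{12} = 2.8868

a_1 = (-3, 3, 0, -3); ‖a_1‖ = 5.1962, so e_1 = (-0.5774, 0.5774, 0.0000, -0.5774).
r_{12} = e_1·a_2 = 2.8868.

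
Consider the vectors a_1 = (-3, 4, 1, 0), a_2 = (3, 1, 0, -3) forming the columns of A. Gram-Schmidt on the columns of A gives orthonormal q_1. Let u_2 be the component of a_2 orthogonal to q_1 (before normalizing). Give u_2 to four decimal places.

a_1 = (-3, 4, 1, 0); ‖a_1‖ = 5.0990, so q_1 = (-0.5883, 0.7845, 0.1961, 0.0000).
q_1·a_2 = (-0.5883)·3 + 0.7845·1 + 0.1961·0 + 0.0000·(-3) = -0.9806.
u_2 = a_2 + 0.9806·q_1 = (2.4231, 1.7692, 0.1923, -3.0000).

u_2 = (2.4231, 1.7692, 0.1923, -3.0000)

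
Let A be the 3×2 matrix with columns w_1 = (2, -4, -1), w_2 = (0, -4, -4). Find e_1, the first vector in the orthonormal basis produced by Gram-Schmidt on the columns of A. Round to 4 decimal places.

w_1 = (2, -4, -1); ‖w_1‖ = 4.5826, so e_1 = (0.4364, -0.8729, -0.2182).

e_1 = (0.4364, -0.8729, -0.2182)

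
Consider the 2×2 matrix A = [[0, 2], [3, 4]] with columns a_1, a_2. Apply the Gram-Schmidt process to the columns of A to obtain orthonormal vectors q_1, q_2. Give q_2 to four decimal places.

a_1 = (0, 3); ‖a_1‖ = 3.0000, so q_1 = (0.0000, 1.0000).
q_1·a_2 = 0.0000·2 + 1.0000·4 = 4.0000.
u_2 = a_2 − 4.0000·q_1 = (2.0000, 0.0000).
‖u_2‖ = 2.0000, so q_2 = (1.0000, 0.0000).

q_2 = (1.0000, 0.0000)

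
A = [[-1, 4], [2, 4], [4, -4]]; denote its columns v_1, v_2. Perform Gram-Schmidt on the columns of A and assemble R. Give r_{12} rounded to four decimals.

r_{12} = -2.6186

v_1 = (-1, 2, 4); ‖v_1‖ = 4.5826, so q_1 = (-0.2182, 0.4364, 0.8729).
r_{12} = q_1·v_2 = -2.6186.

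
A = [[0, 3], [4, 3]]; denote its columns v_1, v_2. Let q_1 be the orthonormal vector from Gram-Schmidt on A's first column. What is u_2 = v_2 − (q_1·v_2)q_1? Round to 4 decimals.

v_1 = (0, 4); ‖v_1‖ = 4.0000, so q_1 = (0.0000, 1.0000).
q_1·v_2 = 0.0000·3 + 1.0000·3 = 3.0000.
u_2 = v_2 − 3.0000·q_1 = (3.0000, 0.0000).

u_2 = (3.0000, 0.0000)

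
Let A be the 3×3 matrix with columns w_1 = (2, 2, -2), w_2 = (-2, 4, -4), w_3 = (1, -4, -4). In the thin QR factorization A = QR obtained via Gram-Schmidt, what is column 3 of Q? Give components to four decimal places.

w_1 = (2, 2, -2); ‖w_1‖ = 3.4641, so q_1 = (0.5774, 0.5774, -0.5774).
q_1·w_2 = 0.5774·(-2) + 0.5774·4 + (-0.5774)·(-4) = 3.4641.
u_2 = w_2 − 3.4641·q_1 = (-4.0000, 2.0000, -2.0000).
‖u_2‖ = 4.8990, so q_2 = (-0.8165, 0.4082, -0.4082).
q_1·w_3 = 0.5774·1 + 0.5774·(-4) + (-0.5774)·(-4) = 0.5774; q_2·w_3 = (-0.8165)·1 + 0.4082·(-4) + (-0.4082)·(-4) = -0.8165.
u_3 = w_3 − 0.5774·q_1 + 0.8165·q_2 = (0.0000, -4.0000, -4.0000).
‖u_3‖ = 5.6569, so q_3 = (0.0000, -0.7071, -0.7071).

q_3 = (0.0000, -0.7071, -0.7071)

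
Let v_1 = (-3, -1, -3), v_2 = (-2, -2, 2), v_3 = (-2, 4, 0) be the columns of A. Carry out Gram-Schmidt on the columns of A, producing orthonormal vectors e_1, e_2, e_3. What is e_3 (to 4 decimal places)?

e_3 = (-0.5345, 0.8018, 0.2673)

v_1 = (-3, -1, -3); ‖v_1‖ = 4.3589, so e_1 = (-0.6882, -0.2294, -0.6882).
e_1·v_2 = (-0.6882)·(-2) + (-0.2294)·(-2) + (-0.6882)·2 = 0.4588.
u_2 = v_2 − 0.4588·e_1 = (-1.6842, -1.8947, 2.3158).
‖u_2‖ = 3.4336, so e_2 = (-0.4905, -0.5518, 0.6745).
e_1·v_3 = (-0.6882)·(-2) + (-0.2294)·4 + (-0.6882)·0 = 0.4588; e_2·v_3 = (-0.4905)·(-2) + (-0.5518)·4 + 0.6745·0 = -1.2263.
u_3 = v_3 − 0.4588·e_1 + 1.2263·e_2 = (-2.2857, 3.4286, 1.1429).
‖u_3‖ = 4.2762, so e_3 = (-0.5345, 0.8018, 0.2673).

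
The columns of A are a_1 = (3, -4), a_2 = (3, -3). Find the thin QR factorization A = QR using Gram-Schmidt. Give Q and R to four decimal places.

Q = [[0.6000, 0.8000], [-0.8000, 0.6000]], R = [[5.0000, 4.2000], [0.0000, 0.6000]]

q_1 = a_1/‖a_1‖ = (3, -4)/5.0000 = (0.6000, -0.8000).
r_{12} = q_1·a_2 = 4.2000.
u_2 = a_2 − 4.2000·q_1 = (0.4800, 0.3600).
‖u_2‖ = 0.6000, so q_2 = (0.8000, 0.6000).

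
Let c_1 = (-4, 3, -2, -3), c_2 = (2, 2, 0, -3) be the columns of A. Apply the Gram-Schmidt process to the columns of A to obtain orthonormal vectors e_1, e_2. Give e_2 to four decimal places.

e_1 = c_1/‖c_1‖ = (-4, 3, -2, -3)/6.1644 = (-0.6489, 0.4867, -0.3244, -0.4867).
r_{12} = e_1·c_2 = 1.1355.
u_2 = c_2 − 1.1355·e_1 = (2.7368, 1.4474, 0.3684, -2.4474).
‖u_2‖ = 3.9637, so e_2 = (0.6905, 0.3652, 0.0929, -0.6175).

e_2 = (0.6905, 0.3652, 0.0929, -0.6175)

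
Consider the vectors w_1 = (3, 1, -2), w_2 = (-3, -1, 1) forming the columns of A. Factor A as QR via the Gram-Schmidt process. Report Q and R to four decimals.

e_1 = w_1/‖w_1‖ = (3, 1, -2)/3.7417 = (0.8018, 0.2673, -0.5345).
r_{12} = e_1·w_2 = -3.2071.
u_2 = w_2 + 3.2071·e_1 = (-0.4286, -0.1429, -0.7143).
‖u_2‖ = 0.8452, so e_2 = (-0.5071, -0.1690, -0.8452).

Q = [[0.8018, -0.5071], [0.2673, -0.1690], [-0.5345, -0.8452]], R = [[3.7417, -3.2071], [0.0000, 0.8452]]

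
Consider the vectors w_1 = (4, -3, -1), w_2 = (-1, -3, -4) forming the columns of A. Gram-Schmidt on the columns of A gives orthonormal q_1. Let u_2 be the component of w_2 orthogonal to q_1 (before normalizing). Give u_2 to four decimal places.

u_2 = (-2.3846, -1.9615, -3.6538)

q_1 = w_1/‖w_1‖ = (4, -3, -1)/5.0990 = (0.7845, -0.5883, -0.1961).
r_{12} = q_1·w_2 = 1.7650.
u_2 = w_2 − 1.7650·q_1 = (-2.3846, -1.9615, -3.6538).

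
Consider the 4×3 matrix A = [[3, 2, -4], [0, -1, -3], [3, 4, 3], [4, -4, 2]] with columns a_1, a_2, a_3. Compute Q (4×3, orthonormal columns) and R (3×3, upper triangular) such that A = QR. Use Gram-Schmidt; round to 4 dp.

a_1 = (3, 0, 3, 4); ‖a_1‖ = 5.8310, so q_1 = (0.5145, 0.0000, 0.5145, 0.6860).
q_1·a_2 = 0.5145·2 + 0.0000·(-1) + 0.5145·4 + 0.6860·(-4) = 0.3430.
u_2 = a_2 − 0.3430·q_1 = (1.8235, -1.0000, 3.8235, -4.2353).
‖u_2‖ = 6.0731, so q_2 = (0.3003, -0.1647, 0.6296, -0.6974).
q_1·a_3 = 0.5145·(-4) + 0.0000·(-3) + 0.5145·3 + 0.6860·2 = 0.8575; q_2·a_3 = 0.3003·(-4) + (-0.1647)·(-3) + 0.6296·3 + (-0.6974)·2 = -0.2131.
u_3 = a_3 − 0.8575·q_1 + 0.2131·q_2 = (-4.3772, -3.0351, 2.6930, 1.2632).
‖u_3‖ = 6.1008, so q_3 = (-0.7175, -0.4975, 0.4414, 0.2070).

Q = [[0.5145, 0.3003, -0.7175], [0.0000, -0.1647, -0.4975], [0.5145, 0.6296, 0.4414], [0.6860, -0.6974, 0.2070]], R = [[5.8310, 0.3430, 0.8575], [0.0000, 6.0731, -0.2131], [0.0000, 0.0000, 6.1008]]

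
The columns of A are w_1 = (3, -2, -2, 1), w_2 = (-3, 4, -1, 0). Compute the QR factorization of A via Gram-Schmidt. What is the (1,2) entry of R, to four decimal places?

w_1 = (3, -2, -2, 1); ‖w_1‖ = 4.2426, so q_1 = (0.7071, -0.4714, -0.4714, 0.2357).
r_{12} = q_1·w_2 = -3.5355.

r_{12} = -3.5355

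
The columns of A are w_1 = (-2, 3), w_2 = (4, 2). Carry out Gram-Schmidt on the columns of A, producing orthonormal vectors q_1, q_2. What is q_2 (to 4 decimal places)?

w_1 = (-2, 3); ‖w_1‖ = 3.6056, so q_1 = (-0.5547, 0.8321).
q_1·w_2 = (-0.5547)·4 + 0.8321·2 = -0.5547.
u_2 = w_2 + 0.5547·q_1 = (3.6923, 2.4615).
‖u_2‖ = 4.4376, so q_2 = (0.8321, 0.5547).

q_2 = (0.8321, 0.5547)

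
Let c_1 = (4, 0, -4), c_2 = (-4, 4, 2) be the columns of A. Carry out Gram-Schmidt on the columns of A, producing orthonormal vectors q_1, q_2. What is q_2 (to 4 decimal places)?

q_1 = c_1/‖c_1‖ = (4, 0, -4)/5.6569 = (0.7071, 0.0000, -0.7071).
r_{12} = q_1·c_2 = -4.2426.
u_2 = c_2 + 4.2426·q_1 = (-1.0000, 4.0000, -1.0000).
‖u_2‖ = 4.2426, so q_2 = (-0.2357, 0.9428, -0.2357).

q_2 = (-0.2357, 0.9428, -0.2357)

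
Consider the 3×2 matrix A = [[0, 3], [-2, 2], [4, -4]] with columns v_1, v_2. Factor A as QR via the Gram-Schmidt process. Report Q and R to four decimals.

v_1 = (0, -2, 4); ‖v_1‖ = 4.4721, so e_1 = (0.0000, -0.4472, 0.8944).
e_1·v_2 = 0.0000·3 + (-0.4472)·2 + 0.8944·(-4) = -4.4721.
u_2 = v_2 + 4.4721·e_1 = (3.0000, 0.0000, 0.0000).
‖u_2‖ = 3.0000, so e_2 = (1.0000, 0.0000, 0.0000).

Q = [[0.0000, 1.0000], [-0.4472, 0.0000], [0.8944, 0.0000]], R = [[4.4721, -4.4721], [0.0000, 3.0000]]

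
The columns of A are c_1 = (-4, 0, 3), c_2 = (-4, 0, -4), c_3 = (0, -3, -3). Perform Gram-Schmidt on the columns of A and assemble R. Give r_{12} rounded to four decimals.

r_{12} = 0.8000

e_1 = c_1/‖c_1‖ = (-4, 0, 3)/5.0000 = (-0.8000, 0.0000, 0.6000).
r_{12} = e_1·c_2 = 0.8000.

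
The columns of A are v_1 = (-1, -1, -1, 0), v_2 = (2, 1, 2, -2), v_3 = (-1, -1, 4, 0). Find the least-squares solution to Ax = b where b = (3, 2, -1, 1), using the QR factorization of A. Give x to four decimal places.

x = (-2.3333, -0.3333, -0.6667)

v_1 = (-1, -1, -1, 0); ‖v_1‖ = 1.7321, so q_1 = (-0.5774, -0.5774, -0.5774, 0.0000).
q_1·v_2 = (-0.5774)·2 + (-0.5774)·1 + (-0.5774)·2 + 0.0000·(-2) = -2.8868.
u_2 = v_2 + 2.8868·q_1 = (0.3333, -0.6667, 0.3333, -2.0000).
‖u_2‖ = 2.1602, so q_2 = (0.1543, -0.3086, 0.1543, -0.9258).
q_1·v_3 = (-0.5774)·(-1) + (-0.5774)·(-1) + (-0.5774)·4 + 0.0000·0 = -1.1547; q_2·v_3 = 0.1543·(-1) + (-0.3086)·(-1) + 0.1543·4 + (-0.9258)·0 = 0.7715.
u_3 = v_3 + 1.1547·q_1 − 0.7715·q_2 = (-1.7857, -1.4286, 3.2143, 0.7143).
‖u_3‖ = 4.0089, so q_3 = (-0.4454, -0.3563, 0.8018, 0.1782).
Qᵀb = (-2.3094, -1.2344, -2.6726).
Back-substitute: x_3 = -2.6726/4.0089 = -0.6667.
x_2 = (-1.2344 − 0.7715·(-0.6667))/2.1602 = -0.3333.
x_1 = (-2.3094 + 2.8868·(-0.3333) + 1.1547·(-0.6667))/1.7321 = -2.3333.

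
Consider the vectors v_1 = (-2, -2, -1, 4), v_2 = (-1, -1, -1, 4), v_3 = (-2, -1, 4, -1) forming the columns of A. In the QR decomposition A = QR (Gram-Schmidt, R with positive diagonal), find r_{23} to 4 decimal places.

v_1 = (-2, -2, -1, 4); ‖v_1‖ = 5.0000, so q_1 = (-0.4000, -0.4000, -0.2000, 0.8000).
q_1·v_2 = (-0.4000)·(-1) + (-0.4000)·(-1) + (-0.2000)·(-1) + 0.8000·4 = 4.2000.
u_2 = v_2 − 4.2000·q_1 = (0.6800, 0.6800, -0.1600, 0.6400).
‖u_2‖ = 1.1662, so q_2 = (0.5831, 0.5831, -0.1372, 0.5488).
r_{23} = q_2·v_3 = -2.8469.

r_{23} = -2.8469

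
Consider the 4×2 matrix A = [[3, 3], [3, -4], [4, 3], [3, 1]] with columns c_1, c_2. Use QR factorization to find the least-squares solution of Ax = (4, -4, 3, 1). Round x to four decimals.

x = (0.0507, 1.0683)

q_1 = c_1/‖c_1‖ = (3, 3, 4, 3)/6.5574 = (0.4575, 0.4575, 0.6100, 0.4575).
r_{12} = q_1·c_2 = 1.8300.
u_2 = c_2 − 1.8300·q_1 = (2.1628, -4.8372, 1.8837, 0.1628).
‖u_2‖ = 5.6259, so q_2 = (0.3844, -0.8598, 0.3348, 0.0289).
Qᵀb = (2.2875, 6.0104).
Back-substitute: x_2 = 6.0104/5.6259 = 1.0683.
x_1 = (2.2875 − 1.8300·1.0683)/6.5574 = 0.0507.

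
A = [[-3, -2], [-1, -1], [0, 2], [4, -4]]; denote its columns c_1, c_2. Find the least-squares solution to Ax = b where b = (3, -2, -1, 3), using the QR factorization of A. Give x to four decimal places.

x = (-0.0650, -0.7434)

c_1 = (-3, -1, 0, 4); ‖c_1‖ = 5.0990, so e_1 = (-0.5883, -0.1961, 0.0000, 0.7845).
e_1·c_2 = (-0.5883)·(-2) + (-0.1961)·(-1) + 0.0000·2 + 0.7845·(-4) = -1.7650.
u_2 = c_2 + 1.7650·e_1 = (-3.0385, -1.3462, 2.0000, -2.6154).
‖u_2‖ = 4.6781, so e_2 = (-0.6495, -0.2878, 0.4275, -0.5591).
Qᵀb = (0.9806, -3.4777).
Back-substitute: x_2 = -3.4777/4.6781 = -0.7434.
x_1 = (0.9806 + 1.7650·(-0.7434))/5.0990 = -0.0650.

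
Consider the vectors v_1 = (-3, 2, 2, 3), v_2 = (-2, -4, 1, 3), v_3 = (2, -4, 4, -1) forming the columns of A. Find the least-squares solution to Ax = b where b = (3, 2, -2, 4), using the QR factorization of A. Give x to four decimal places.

v_1 = (-3, 2, 2, 3); ‖v_1‖ = 5.0990, so e_1 = (-0.5883, 0.3922, 0.3922, 0.5883).
e_1·v_2 = (-0.5883)·(-2) + 0.3922·(-4) + 0.3922·1 + 0.5883·3 = 1.7650.
u_2 = v_2 − 1.7650·e_1 = (-0.9615, -4.6923, 0.3077, 1.9615).
‖u_2‖ = 5.1850, so e_2 = (-0.1854, -0.9050, 0.0593, 0.3783).
e_1·v_3 = (-0.5883)·2 + 0.3922·(-4) + 0.3922·4 + 0.5883·(-1) = -1.7650; e_2·v_3 = (-0.1854)·2 + (-0.9050)·(-4) + 0.0593·4 + 0.3783·(-1) = 3.1081.
u_3 = v_3 + 1.7650·e_1 − 3.1081·e_2 = (1.5379, -0.4950, 4.5079, -1.1373).
‖u_3‖ = 4.9218, so e_3 = (0.3125, -0.1006, 0.9159, -0.2311).
Qᵀb = (0.5883, -0.9717, -2.0198).
Back-substitute: x_3 = -2.0198/4.9218 = -0.4104.
x_2 = (-0.9717 − 3.1081·(-0.4104))/5.1850 = 0.0586.
x_1 = (0.5883 − 1.7650·0.0586 + 1.7650·(-0.4104))/5.0990 = -0.0469.

x = (-0.0469, 0.0586, -0.4104)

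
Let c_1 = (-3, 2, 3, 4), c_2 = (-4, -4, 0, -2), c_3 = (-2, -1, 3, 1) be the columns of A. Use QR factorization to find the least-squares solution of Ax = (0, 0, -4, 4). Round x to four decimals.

x = (1.0891, 0.4784, -2.0865)

c_1 = (-3, 2, 3, 4); ‖c_1‖ = 6.1644, so q_1 = (-0.4867, 0.3244, 0.4867, 0.6489).
q_1·c_2 = (-0.4867)·(-4) + 0.3244·(-4) + 0.4867·0 + 0.6489·(-2) = -0.6489.
u_2 = c_2 + 0.6489·q_1 = (-4.3158, -3.7895, 0.3158, -1.5789).
‖u_2‖ = 5.9648, so q_2 = (-0.7235, -0.6353, 0.0529, -0.2647).
q_1·c_3 = (-0.4867)·(-2) + 0.3244·(-1) + 0.4867·3 + 0.6489·1 = 2.7578; q_2·c_3 = (-0.7235)·(-2) + (-0.6353)·(-1) + 0.0529·3 + (-0.2647)·1 = 1.9765.
u_3 = c_3 − 2.7578·q_1 − 1.9765·q_2 = (0.7722, -0.6391, 1.5533, -0.2663).
‖u_3‖ = 1.8677, so q_3 = (0.4135, -0.3422, 0.8317, -0.1426).
Qᵀb = (0.6489, -1.2706, -3.8969).
Back-substitute: x_3 = -3.8969/1.8677 = -2.0865.
x_2 = (-1.2706 − 1.9765·(-2.0865))/5.9648 = 0.4784.
x_1 = (0.6489 + 0.6489·0.4784 − 2.7578·(-2.0865))/6.1644 = 1.0891.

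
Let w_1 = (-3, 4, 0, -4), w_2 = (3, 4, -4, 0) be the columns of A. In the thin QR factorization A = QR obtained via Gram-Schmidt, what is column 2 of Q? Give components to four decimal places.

q_2 = (0.5567, 0.5258, -0.6340, 0.1082)

w_1 = (-3, 4, 0, -4); ‖w_1‖ = 6.4031, so q_1 = (-0.4685, 0.6247, 0.0000, -0.6247).
q_1·w_2 = (-0.4685)·3 + 0.6247·4 + 0.0000·(-4) + (-0.6247)·0 = 1.0932.
u_2 = w_2 − 1.0932·q_1 = (3.5122, 3.3171, -4.0000, 0.6829).
‖u_2‖ = 6.3091, so q_2 = (0.5567, 0.5258, -0.6340, 0.1082).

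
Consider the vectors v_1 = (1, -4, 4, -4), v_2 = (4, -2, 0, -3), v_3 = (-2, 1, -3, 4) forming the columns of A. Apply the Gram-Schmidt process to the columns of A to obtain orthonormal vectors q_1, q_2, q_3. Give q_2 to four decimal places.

q_1 = v_1/‖v_1‖ = (1, -4, 4, -4)/7.0000 = (0.1429, -0.5714, 0.5714, -0.5714).
r_{12} = q_1·v_2 = 3.4286.
u_2 = v_2 − 3.4286·q_1 = (3.5102, -0.0408, -1.9592, -1.0408).
‖u_2‖ = 4.1527, so q_2 = (0.8453, -0.0098, -0.4718, -0.2506).

q_2 = (0.8453, -0.0098, -0.4718, -0.2506)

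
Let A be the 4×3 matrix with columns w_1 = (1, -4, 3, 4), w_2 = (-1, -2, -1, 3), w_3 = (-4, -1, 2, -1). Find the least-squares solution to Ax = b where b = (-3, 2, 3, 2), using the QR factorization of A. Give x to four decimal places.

x = (0.1316, -0.0488, 0.6266)

q_1 = w_1/‖w_1‖ = (1, -4, 3, 4)/6.4807 = (0.1543, -0.6172, 0.4629, 0.6172).
r_{12} = q_1·w_2 = 2.4689.
u_2 = w_2 − 2.4689·q_1 = (-1.3810, -0.4762, -2.1429, 1.4762).
‖u_2‖ = 2.9841, so q_2 = (-0.4628, -0.1596, -0.7181, 0.4947).
r_{13} = q_1·w_3 = 0.3086; r_{23} = q_2·w_3 = 0.0798.
u_3 = w_3 − 0.3086·q_1 − 0.0798·q_2 = (-4.0107, -0.7968, 1.9144, -1.2299).
‖u_3‖ = 4.6796, so q_3 = (-0.8571, -0.1703, 0.4091, -0.2628).
Qᵀb = (0.9258, -0.0957, 2.9323).
Back-substitute: x_3 = 2.9323/4.6796 = 0.6266.
x_2 = (-0.0957 − 0.0798·0.6266)/2.9841 = -0.0488.
x_1 = (0.9258 − 2.4689·(-0.0488) − 0.3086·0.6266)/6.4807 = 0.1316.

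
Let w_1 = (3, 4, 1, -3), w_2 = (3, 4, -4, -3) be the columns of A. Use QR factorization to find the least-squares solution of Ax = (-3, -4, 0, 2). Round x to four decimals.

w_1 = (3, 4, 1, -3); ‖w_1‖ = 5.9161, so q_1 = (0.5071, 0.6761, 0.1690, -0.5071).
q_1·w_2 = 0.5071·3 + 0.6761·4 + 0.1690·(-4) + (-0.5071)·(-3) = 5.0709.
u_2 = w_2 − 5.0709·q_1 = (0.4286, 0.5714, -4.8571, -0.4286).
‖u_2‖ = 4.9281, so q_2 = (0.0870, 0.1160, -0.9856, -0.0870).
Qᵀb = (-5.2400, -0.8986).
Back-substitute: x_2 = -0.8986/4.9281 = -0.1824.
x_1 = (-5.2400 − 5.0709·(-0.1824))/5.9161 = -0.7294.

x = (-0.7294, -0.1824)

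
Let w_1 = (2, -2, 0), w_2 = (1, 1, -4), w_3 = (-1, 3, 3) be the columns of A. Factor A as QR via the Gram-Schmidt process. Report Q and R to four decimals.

q_1 = w_1/‖w_1‖ = (2, -2, 0)/2.8284 = (0.7071, -0.7071, 0.0000).
r_{12} = q_1·w_2 = 0.0000.
u_2 = w_2 + 0.0000·q_1 = (1.0000, 1.0000, -4.0000).
‖u_2‖ = 4.2426, so q_2 = (0.2357, 0.2357, -0.9428).
r_{13} = q_1·w_3 = -2.8284; r_{23} = q_2·w_3 = -2.3570.
u_3 = w_3 + 2.8284·q_1 + 2.3570·q_2 = (1.5556, 1.5556, 0.7778).
‖u_3‖ = 2.3333, so q_3 = (0.6667, 0.6667, 0.3333).

Q = [[0.7071, 0.2357, 0.6667], [-0.7071, 0.2357, 0.6667], [0.0000, -0.9428, 0.3333]], R = [[2.8284, 0.0000, -2.8284], [0.0000, 4.2426, -2.3570], [0.0000, 0.0000, 2.3333]]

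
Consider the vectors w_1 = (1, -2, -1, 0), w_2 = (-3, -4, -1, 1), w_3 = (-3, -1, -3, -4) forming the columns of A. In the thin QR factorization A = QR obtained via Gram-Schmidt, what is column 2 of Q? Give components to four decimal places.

e_1 = w_1/‖w_1‖ = (1, -2, -1, 0)/2.4495 = (0.4082, -0.8165, -0.4082, 0.0000).
r_{12} = e_1·w_2 = 2.4495.
u_2 = w_2 − 2.4495·e_1 = (-4.0000, -2.0000, 0.0000, 1.0000).
‖u_2‖ = 4.5826, so e_2 = (-0.8729, -0.4364, 0.0000, 0.2182).

e_2 = (-0.8729, -0.4364, 0.0000, 0.2182)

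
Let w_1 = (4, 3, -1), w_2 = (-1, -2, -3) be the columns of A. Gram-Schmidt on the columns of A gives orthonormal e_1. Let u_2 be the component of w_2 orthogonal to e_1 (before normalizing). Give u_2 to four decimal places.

e_1 = w_1/‖w_1‖ = (4, 3, -1)/5.0990 = (0.7845, 0.5883, -0.1961).
r_{12} = e_1·w_2 = -1.3728.
u_2 = w_2 + 1.3728·e_1 = (0.0769, -1.1923, -3.2692).

u_2 = (0.0769, -1.1923, -3.2692)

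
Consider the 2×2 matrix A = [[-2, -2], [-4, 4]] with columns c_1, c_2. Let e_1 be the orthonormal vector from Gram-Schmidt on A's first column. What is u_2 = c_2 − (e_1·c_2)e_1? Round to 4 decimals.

c_1 = (-2, -4); ‖c_1‖ = 4.4721, so e_1 = (-0.4472, -0.8944).
e_1·c_2 = (-0.4472)·(-2) + (-0.8944)·4 = -2.6833.
u_2 = c_2 + 2.6833·e_1 = (-3.2000, 1.6000).

u_2 = (-3.2000, 1.6000)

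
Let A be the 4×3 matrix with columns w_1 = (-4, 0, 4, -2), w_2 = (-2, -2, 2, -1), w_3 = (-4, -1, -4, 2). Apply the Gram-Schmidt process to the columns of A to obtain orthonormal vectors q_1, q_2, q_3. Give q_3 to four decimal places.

q_3 = (-0.7454, 0.0000, -0.5963, 0.2981)

w_1 = (-4, 0, 4, -2); ‖w_1‖ = 6.0000, so q_1 = (-0.6667, 0.0000, 0.6667, -0.3333).
q_1·w_2 = (-0.6667)·(-2) + 0.0000·(-2) + 0.6667·2 + (-0.3333)·(-1) = 3.0000.
u_2 = w_2 − 3.0000·q_1 = (0.0000, -2.0000, 0.0000, 0.0000).
‖u_2‖ = 2.0000, so q_2 = (0.0000, -1.0000, 0.0000, 0.0000).
q_1·w_3 = (-0.6667)·(-4) + 0.0000·(-1) + 0.6667·(-4) + (-0.3333)·2 = -0.6667; q_2·w_3 = 0.0000·(-4) + (-1.0000)·(-1) + 0.0000·(-4) + 0.0000·2 = 1.0000.
u_3 = w_3 + 0.6667·q_1 − 1.0000·q_2 = (-4.4444, 0.0000, -3.5556, 1.7778).
‖u_3‖ = 5.9628, so q_3 = (-0.7454, 0.0000, -0.5963, 0.2981).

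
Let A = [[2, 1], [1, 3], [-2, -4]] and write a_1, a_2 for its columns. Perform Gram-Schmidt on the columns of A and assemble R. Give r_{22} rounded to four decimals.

q_1 = a_1/‖a_1‖ = (2, 1, -2)/3.0000 = (0.6667, 0.3333, -0.6667).
r_{12} = q_1·a_2 = 4.3333.
u_2 = a_2 − 4.3333·q_1 = (-1.8889, 1.5556, -1.1111).
r_{22} = ‖u_2‖ = 2.6874.

r_{22} = 2.6874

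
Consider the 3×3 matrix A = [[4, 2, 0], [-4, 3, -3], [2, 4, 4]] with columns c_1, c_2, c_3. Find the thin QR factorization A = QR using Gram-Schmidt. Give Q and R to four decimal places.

Q = [[0.6667, 0.2911, -0.6862], [-0.6667, 0.6446, -0.3743], [0.3333, 0.7070, 0.6238]], R = [[6.0000, 0.6667, 3.3333], [0.0000, 5.3437, 0.8941], [0.0000, 0.0000, 3.6179]]

c_1 = (4, -4, 2); ‖c_1‖ = 6.0000, so q_1 = (0.6667, -0.6667, 0.3333).
q_1·c_2 = 0.6667·2 + (-0.6667)·3 + 0.3333·4 = 0.6667.
u_2 = c_2 − 0.6667·q_1 = (1.5556, 3.4444, 3.7778).
‖u_2‖ = 5.3437, so q_2 = (0.2911, 0.6446, 0.7070).
q_1·c_3 = 0.6667·0 + (-0.6667)·(-3) + 0.3333·4 = 3.3333; q_2·c_3 = 0.2911·0 + 0.6446·(-3) + 0.7070·4 = 0.8941.
u_3 = c_3 − 3.3333·q_1 − 0.8941·q_2 = (-2.4825, -1.3541, 2.2568).
‖u_3‖ = 3.6179, so q_3 = (-0.6862, -0.3743, 0.6238).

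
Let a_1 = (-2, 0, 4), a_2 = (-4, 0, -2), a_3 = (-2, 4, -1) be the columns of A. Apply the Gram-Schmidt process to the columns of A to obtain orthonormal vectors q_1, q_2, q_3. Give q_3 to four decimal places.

a_1 = (-2, 0, 4); ‖a_1‖ = 4.4721, so q_1 = (-0.4472, 0.0000, 0.8944).
q_1·a_2 = (-0.4472)·(-4) + 0.0000·0 + 0.8944·(-2) = 0.0000.
u_2 = a_2 + 0.0000·q_1 = (-4.0000, 0.0000, -2.0000).
‖u_2‖ = 4.4721, so q_2 = (-0.8944, 0.0000, -0.4472).
q_1·a_3 = (-0.4472)·(-2) + 0.0000·4 + 0.8944·(-1) = 0.0000; q_2·a_3 = (-0.8944)·(-2) + 0.0000·4 + (-0.4472)·(-1) = 2.2361.
u_3 = a_3 + 0.0000·q_1 − 2.2361·q_2 = (0.0000, 4.0000, 0.0000).
‖u_3‖ = 4.0000, so q_3 = (0.0000, 1.0000, 0.0000).

q_3 = (0.0000, 1.0000, 0.0000)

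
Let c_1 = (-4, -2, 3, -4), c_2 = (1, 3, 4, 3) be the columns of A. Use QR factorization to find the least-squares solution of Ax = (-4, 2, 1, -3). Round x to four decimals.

x = (0.6203, 0.0915)

c_1 = (-4, -2, 3, -4); ‖c_1‖ = 6.7082, so q_1 = (-0.5963, -0.2981, 0.4472, -0.5963).
q_1·c_2 = (-0.5963)·1 + (-0.2981)·3 + 0.4472·4 + (-0.5963)·3 = -1.4907.
u_2 = c_2 + 1.4907·q_1 = (0.1111, 2.5556, 4.6667, 2.1111).
‖u_2‖ = 5.7252, so q_2 = (0.0194, 0.4464, 0.8151, 0.3687).
Qᵀb = (4.0249, 0.5240).
Back-substitute: x_2 = 0.5240/5.7252 = 0.0915.
x_1 = (4.0249 + 1.4907·0.0915)/6.7082 = 0.6203.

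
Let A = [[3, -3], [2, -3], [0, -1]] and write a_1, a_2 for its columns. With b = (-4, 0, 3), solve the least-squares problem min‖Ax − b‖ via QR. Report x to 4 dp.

a_1 = (3, 2, 0); ‖a_1‖ = 3.6056, so e_1 = (0.8321, 0.5547, 0.0000).
e_1·a_2 = 0.8321·(-3) + 0.5547·(-3) + 0.0000·(-1) = -4.1603.
u_2 = a_2 + 4.1603·e_1 = (0.4615, -0.6923, -1.0000).
‖u_2‖ = 1.3009, so e_2 = (0.3548, -0.5322, -0.7687).
Qᵀb = (-3.3282, -3.7253).
Back-substitute: x_2 = -3.7253/1.3009 = -2.8636.
x_1 = (-3.3282 + 4.1603·(-2.8636))/3.6056 = -4.2273.

x = (-4.2273, -2.8636)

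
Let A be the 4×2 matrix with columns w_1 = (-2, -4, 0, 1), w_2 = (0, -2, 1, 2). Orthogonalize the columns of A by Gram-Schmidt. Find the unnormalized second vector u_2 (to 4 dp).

u_2 = (0.9524, -0.0952, 1.0000, 1.5238)

w_1 = (-2, -4, 0, 1); ‖w_1‖ = 4.5826, so e_1 = (-0.4364, -0.8729, 0.0000, 0.2182).
e_1·w_2 = (-0.4364)·0 + (-0.8729)·(-2) + 0.0000·1 + 0.2182·2 = 2.1822.
u_2 = w_2 − 2.1822·e_1 = (0.9524, -0.0952, 1.0000, 1.5238).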